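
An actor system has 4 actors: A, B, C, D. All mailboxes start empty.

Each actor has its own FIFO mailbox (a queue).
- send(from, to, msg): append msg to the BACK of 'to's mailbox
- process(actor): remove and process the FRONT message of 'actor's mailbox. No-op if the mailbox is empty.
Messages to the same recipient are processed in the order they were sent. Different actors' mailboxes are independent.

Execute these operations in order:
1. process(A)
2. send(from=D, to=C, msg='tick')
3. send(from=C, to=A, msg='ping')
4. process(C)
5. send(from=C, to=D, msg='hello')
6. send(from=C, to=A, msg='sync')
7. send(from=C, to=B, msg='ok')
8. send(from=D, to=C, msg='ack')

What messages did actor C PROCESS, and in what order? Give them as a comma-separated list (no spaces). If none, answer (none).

Answer: tick

Derivation:
After 1 (process(A)): A:[] B:[] C:[] D:[]
After 2 (send(from=D, to=C, msg='tick')): A:[] B:[] C:[tick] D:[]
After 3 (send(from=C, to=A, msg='ping')): A:[ping] B:[] C:[tick] D:[]
After 4 (process(C)): A:[ping] B:[] C:[] D:[]
After 5 (send(from=C, to=D, msg='hello')): A:[ping] B:[] C:[] D:[hello]
After 6 (send(from=C, to=A, msg='sync')): A:[ping,sync] B:[] C:[] D:[hello]
After 7 (send(from=C, to=B, msg='ok')): A:[ping,sync] B:[ok] C:[] D:[hello]
After 8 (send(from=D, to=C, msg='ack')): A:[ping,sync] B:[ok] C:[ack] D:[hello]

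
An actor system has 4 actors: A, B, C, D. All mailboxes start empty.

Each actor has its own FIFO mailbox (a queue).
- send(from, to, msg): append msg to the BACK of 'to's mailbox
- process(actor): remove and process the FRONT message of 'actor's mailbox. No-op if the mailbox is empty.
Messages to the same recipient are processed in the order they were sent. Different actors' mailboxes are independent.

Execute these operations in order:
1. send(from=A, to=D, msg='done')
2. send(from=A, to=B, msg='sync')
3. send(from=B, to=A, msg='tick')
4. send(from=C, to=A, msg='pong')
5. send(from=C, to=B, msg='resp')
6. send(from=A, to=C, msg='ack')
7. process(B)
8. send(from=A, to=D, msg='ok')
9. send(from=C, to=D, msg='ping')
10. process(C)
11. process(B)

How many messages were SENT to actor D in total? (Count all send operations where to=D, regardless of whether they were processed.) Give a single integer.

Answer: 3

Derivation:
After 1 (send(from=A, to=D, msg='done')): A:[] B:[] C:[] D:[done]
After 2 (send(from=A, to=B, msg='sync')): A:[] B:[sync] C:[] D:[done]
After 3 (send(from=B, to=A, msg='tick')): A:[tick] B:[sync] C:[] D:[done]
After 4 (send(from=C, to=A, msg='pong')): A:[tick,pong] B:[sync] C:[] D:[done]
After 5 (send(from=C, to=B, msg='resp')): A:[tick,pong] B:[sync,resp] C:[] D:[done]
After 6 (send(from=A, to=C, msg='ack')): A:[tick,pong] B:[sync,resp] C:[ack] D:[done]
After 7 (process(B)): A:[tick,pong] B:[resp] C:[ack] D:[done]
After 8 (send(from=A, to=D, msg='ok')): A:[tick,pong] B:[resp] C:[ack] D:[done,ok]
After 9 (send(from=C, to=D, msg='ping')): A:[tick,pong] B:[resp] C:[ack] D:[done,ok,ping]
After 10 (process(C)): A:[tick,pong] B:[resp] C:[] D:[done,ok,ping]
After 11 (process(B)): A:[tick,pong] B:[] C:[] D:[done,ok,ping]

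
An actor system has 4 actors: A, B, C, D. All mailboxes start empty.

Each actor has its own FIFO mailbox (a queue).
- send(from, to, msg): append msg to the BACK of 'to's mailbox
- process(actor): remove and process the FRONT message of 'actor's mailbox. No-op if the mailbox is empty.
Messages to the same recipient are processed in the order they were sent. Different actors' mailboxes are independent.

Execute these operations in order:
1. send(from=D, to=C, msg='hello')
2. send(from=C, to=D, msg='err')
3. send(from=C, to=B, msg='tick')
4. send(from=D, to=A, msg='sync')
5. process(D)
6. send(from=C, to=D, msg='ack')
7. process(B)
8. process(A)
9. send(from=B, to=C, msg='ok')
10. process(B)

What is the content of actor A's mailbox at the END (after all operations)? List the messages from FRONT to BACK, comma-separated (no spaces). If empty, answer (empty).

Answer: (empty)

Derivation:
After 1 (send(from=D, to=C, msg='hello')): A:[] B:[] C:[hello] D:[]
After 2 (send(from=C, to=D, msg='err')): A:[] B:[] C:[hello] D:[err]
After 3 (send(from=C, to=B, msg='tick')): A:[] B:[tick] C:[hello] D:[err]
After 4 (send(from=D, to=A, msg='sync')): A:[sync] B:[tick] C:[hello] D:[err]
After 5 (process(D)): A:[sync] B:[tick] C:[hello] D:[]
After 6 (send(from=C, to=D, msg='ack')): A:[sync] B:[tick] C:[hello] D:[ack]
After 7 (process(B)): A:[sync] B:[] C:[hello] D:[ack]
After 8 (process(A)): A:[] B:[] C:[hello] D:[ack]
After 9 (send(from=B, to=C, msg='ok')): A:[] B:[] C:[hello,ok] D:[ack]
After 10 (process(B)): A:[] B:[] C:[hello,ok] D:[ack]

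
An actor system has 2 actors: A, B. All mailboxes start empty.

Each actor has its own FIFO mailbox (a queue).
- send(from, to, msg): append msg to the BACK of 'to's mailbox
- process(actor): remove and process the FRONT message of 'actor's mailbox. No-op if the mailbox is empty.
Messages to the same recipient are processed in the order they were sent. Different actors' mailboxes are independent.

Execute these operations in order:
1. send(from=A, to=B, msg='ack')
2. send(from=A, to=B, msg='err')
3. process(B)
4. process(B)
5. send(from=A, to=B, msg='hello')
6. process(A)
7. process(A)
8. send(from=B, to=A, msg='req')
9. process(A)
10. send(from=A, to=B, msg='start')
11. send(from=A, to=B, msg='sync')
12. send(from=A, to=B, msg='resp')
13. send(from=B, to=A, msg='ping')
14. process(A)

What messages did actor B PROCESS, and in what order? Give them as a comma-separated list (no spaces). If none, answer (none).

After 1 (send(from=A, to=B, msg='ack')): A:[] B:[ack]
After 2 (send(from=A, to=B, msg='err')): A:[] B:[ack,err]
After 3 (process(B)): A:[] B:[err]
After 4 (process(B)): A:[] B:[]
After 5 (send(from=A, to=B, msg='hello')): A:[] B:[hello]
After 6 (process(A)): A:[] B:[hello]
After 7 (process(A)): A:[] B:[hello]
After 8 (send(from=B, to=A, msg='req')): A:[req] B:[hello]
After 9 (process(A)): A:[] B:[hello]
After 10 (send(from=A, to=B, msg='start')): A:[] B:[hello,start]
After 11 (send(from=A, to=B, msg='sync')): A:[] B:[hello,start,sync]
After 12 (send(from=A, to=B, msg='resp')): A:[] B:[hello,start,sync,resp]
After 13 (send(from=B, to=A, msg='ping')): A:[ping] B:[hello,start,sync,resp]
After 14 (process(A)): A:[] B:[hello,start,sync,resp]

Answer: ack,err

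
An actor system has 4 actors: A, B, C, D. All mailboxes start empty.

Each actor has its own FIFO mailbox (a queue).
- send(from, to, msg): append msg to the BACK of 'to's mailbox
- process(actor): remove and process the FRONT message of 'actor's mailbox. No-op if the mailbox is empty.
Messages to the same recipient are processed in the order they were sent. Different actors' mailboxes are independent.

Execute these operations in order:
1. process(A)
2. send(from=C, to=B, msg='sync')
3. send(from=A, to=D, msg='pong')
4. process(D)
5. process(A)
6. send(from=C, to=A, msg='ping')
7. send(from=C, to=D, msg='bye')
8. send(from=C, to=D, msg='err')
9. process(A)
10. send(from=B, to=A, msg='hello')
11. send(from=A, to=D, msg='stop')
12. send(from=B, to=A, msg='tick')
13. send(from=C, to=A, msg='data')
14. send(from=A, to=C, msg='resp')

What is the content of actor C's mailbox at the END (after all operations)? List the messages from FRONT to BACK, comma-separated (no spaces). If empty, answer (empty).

Answer: resp

Derivation:
After 1 (process(A)): A:[] B:[] C:[] D:[]
After 2 (send(from=C, to=B, msg='sync')): A:[] B:[sync] C:[] D:[]
After 3 (send(from=A, to=D, msg='pong')): A:[] B:[sync] C:[] D:[pong]
After 4 (process(D)): A:[] B:[sync] C:[] D:[]
After 5 (process(A)): A:[] B:[sync] C:[] D:[]
After 6 (send(from=C, to=A, msg='ping')): A:[ping] B:[sync] C:[] D:[]
After 7 (send(from=C, to=D, msg='bye')): A:[ping] B:[sync] C:[] D:[bye]
After 8 (send(from=C, to=D, msg='err')): A:[ping] B:[sync] C:[] D:[bye,err]
After 9 (process(A)): A:[] B:[sync] C:[] D:[bye,err]
After 10 (send(from=B, to=A, msg='hello')): A:[hello] B:[sync] C:[] D:[bye,err]
After 11 (send(from=A, to=D, msg='stop')): A:[hello] B:[sync] C:[] D:[bye,err,stop]
After 12 (send(from=B, to=A, msg='tick')): A:[hello,tick] B:[sync] C:[] D:[bye,err,stop]
After 13 (send(from=C, to=A, msg='data')): A:[hello,tick,data] B:[sync] C:[] D:[bye,err,stop]
After 14 (send(from=A, to=C, msg='resp')): A:[hello,tick,data] B:[sync] C:[resp] D:[bye,err,stop]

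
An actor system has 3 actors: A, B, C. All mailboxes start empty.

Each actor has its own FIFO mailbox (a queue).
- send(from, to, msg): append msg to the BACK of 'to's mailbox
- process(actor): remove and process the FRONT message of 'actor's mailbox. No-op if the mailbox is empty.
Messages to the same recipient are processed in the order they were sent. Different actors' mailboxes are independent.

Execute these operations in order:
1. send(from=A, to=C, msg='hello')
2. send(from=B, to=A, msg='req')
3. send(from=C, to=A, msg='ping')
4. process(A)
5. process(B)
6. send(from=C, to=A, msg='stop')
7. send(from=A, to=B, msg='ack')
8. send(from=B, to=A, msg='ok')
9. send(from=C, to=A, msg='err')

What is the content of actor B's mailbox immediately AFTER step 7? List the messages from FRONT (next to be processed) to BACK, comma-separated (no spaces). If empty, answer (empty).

After 1 (send(from=A, to=C, msg='hello')): A:[] B:[] C:[hello]
After 2 (send(from=B, to=A, msg='req')): A:[req] B:[] C:[hello]
After 3 (send(from=C, to=A, msg='ping')): A:[req,ping] B:[] C:[hello]
After 4 (process(A)): A:[ping] B:[] C:[hello]
After 5 (process(B)): A:[ping] B:[] C:[hello]
After 6 (send(from=C, to=A, msg='stop')): A:[ping,stop] B:[] C:[hello]
After 7 (send(from=A, to=B, msg='ack')): A:[ping,stop] B:[ack] C:[hello]

ack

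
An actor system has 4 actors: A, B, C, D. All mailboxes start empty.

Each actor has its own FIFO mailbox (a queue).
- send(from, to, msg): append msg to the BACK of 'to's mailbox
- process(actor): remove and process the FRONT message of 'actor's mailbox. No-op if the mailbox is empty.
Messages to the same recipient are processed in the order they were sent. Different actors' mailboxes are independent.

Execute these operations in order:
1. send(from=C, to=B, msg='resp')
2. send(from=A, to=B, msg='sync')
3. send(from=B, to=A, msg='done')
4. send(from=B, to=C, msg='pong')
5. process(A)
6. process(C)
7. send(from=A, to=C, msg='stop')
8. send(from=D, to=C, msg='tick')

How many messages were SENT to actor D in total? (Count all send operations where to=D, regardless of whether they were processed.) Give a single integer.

After 1 (send(from=C, to=B, msg='resp')): A:[] B:[resp] C:[] D:[]
After 2 (send(from=A, to=B, msg='sync')): A:[] B:[resp,sync] C:[] D:[]
After 3 (send(from=B, to=A, msg='done')): A:[done] B:[resp,sync] C:[] D:[]
After 4 (send(from=B, to=C, msg='pong')): A:[done] B:[resp,sync] C:[pong] D:[]
After 5 (process(A)): A:[] B:[resp,sync] C:[pong] D:[]
After 6 (process(C)): A:[] B:[resp,sync] C:[] D:[]
After 7 (send(from=A, to=C, msg='stop')): A:[] B:[resp,sync] C:[stop] D:[]
After 8 (send(from=D, to=C, msg='tick')): A:[] B:[resp,sync] C:[stop,tick] D:[]

Answer: 0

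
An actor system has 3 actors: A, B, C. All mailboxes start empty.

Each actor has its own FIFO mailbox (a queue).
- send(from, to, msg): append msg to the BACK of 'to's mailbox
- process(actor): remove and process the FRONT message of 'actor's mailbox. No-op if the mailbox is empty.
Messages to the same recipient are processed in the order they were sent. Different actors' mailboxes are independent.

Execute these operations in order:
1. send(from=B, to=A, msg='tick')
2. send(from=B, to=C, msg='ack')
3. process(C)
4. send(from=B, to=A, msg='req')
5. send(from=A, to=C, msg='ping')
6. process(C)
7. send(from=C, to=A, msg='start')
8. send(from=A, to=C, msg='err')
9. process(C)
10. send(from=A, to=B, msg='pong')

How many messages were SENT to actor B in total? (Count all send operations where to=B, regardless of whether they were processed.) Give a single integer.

After 1 (send(from=B, to=A, msg='tick')): A:[tick] B:[] C:[]
After 2 (send(from=B, to=C, msg='ack')): A:[tick] B:[] C:[ack]
After 3 (process(C)): A:[tick] B:[] C:[]
After 4 (send(from=B, to=A, msg='req')): A:[tick,req] B:[] C:[]
After 5 (send(from=A, to=C, msg='ping')): A:[tick,req] B:[] C:[ping]
After 6 (process(C)): A:[tick,req] B:[] C:[]
After 7 (send(from=C, to=A, msg='start')): A:[tick,req,start] B:[] C:[]
After 8 (send(from=A, to=C, msg='err')): A:[tick,req,start] B:[] C:[err]
After 9 (process(C)): A:[tick,req,start] B:[] C:[]
After 10 (send(from=A, to=B, msg='pong')): A:[tick,req,start] B:[pong] C:[]

Answer: 1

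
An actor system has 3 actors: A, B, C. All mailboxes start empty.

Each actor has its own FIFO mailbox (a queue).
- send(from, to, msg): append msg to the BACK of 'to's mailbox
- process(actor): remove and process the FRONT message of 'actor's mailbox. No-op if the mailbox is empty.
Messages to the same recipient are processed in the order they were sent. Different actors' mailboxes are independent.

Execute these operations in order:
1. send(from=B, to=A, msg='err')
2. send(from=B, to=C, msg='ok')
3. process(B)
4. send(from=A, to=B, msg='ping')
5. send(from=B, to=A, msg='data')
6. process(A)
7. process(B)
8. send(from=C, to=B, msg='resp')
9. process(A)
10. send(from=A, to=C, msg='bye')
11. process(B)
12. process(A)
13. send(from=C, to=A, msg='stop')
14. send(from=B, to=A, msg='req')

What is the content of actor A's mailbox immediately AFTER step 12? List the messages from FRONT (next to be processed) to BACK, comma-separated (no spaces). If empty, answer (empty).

After 1 (send(from=B, to=A, msg='err')): A:[err] B:[] C:[]
After 2 (send(from=B, to=C, msg='ok')): A:[err] B:[] C:[ok]
After 3 (process(B)): A:[err] B:[] C:[ok]
After 4 (send(from=A, to=B, msg='ping')): A:[err] B:[ping] C:[ok]
After 5 (send(from=B, to=A, msg='data')): A:[err,data] B:[ping] C:[ok]
After 6 (process(A)): A:[data] B:[ping] C:[ok]
After 7 (process(B)): A:[data] B:[] C:[ok]
After 8 (send(from=C, to=B, msg='resp')): A:[data] B:[resp] C:[ok]
After 9 (process(A)): A:[] B:[resp] C:[ok]
After 10 (send(from=A, to=C, msg='bye')): A:[] B:[resp] C:[ok,bye]
After 11 (process(B)): A:[] B:[] C:[ok,bye]
After 12 (process(A)): A:[] B:[] C:[ok,bye]

(empty)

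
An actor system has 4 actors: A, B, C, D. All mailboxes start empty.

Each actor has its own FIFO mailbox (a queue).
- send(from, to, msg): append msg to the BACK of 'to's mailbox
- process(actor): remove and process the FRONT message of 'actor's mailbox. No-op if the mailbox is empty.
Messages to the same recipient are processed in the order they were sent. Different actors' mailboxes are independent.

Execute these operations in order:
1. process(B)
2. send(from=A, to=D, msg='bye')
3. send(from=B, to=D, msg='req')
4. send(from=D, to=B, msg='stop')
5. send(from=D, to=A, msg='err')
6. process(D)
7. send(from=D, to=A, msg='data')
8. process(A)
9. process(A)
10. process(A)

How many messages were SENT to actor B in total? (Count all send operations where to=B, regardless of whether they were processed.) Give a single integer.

After 1 (process(B)): A:[] B:[] C:[] D:[]
After 2 (send(from=A, to=D, msg='bye')): A:[] B:[] C:[] D:[bye]
After 3 (send(from=B, to=D, msg='req')): A:[] B:[] C:[] D:[bye,req]
After 4 (send(from=D, to=B, msg='stop')): A:[] B:[stop] C:[] D:[bye,req]
After 5 (send(from=D, to=A, msg='err')): A:[err] B:[stop] C:[] D:[bye,req]
After 6 (process(D)): A:[err] B:[stop] C:[] D:[req]
After 7 (send(from=D, to=A, msg='data')): A:[err,data] B:[stop] C:[] D:[req]
After 8 (process(A)): A:[data] B:[stop] C:[] D:[req]
After 9 (process(A)): A:[] B:[stop] C:[] D:[req]
After 10 (process(A)): A:[] B:[stop] C:[] D:[req]

Answer: 1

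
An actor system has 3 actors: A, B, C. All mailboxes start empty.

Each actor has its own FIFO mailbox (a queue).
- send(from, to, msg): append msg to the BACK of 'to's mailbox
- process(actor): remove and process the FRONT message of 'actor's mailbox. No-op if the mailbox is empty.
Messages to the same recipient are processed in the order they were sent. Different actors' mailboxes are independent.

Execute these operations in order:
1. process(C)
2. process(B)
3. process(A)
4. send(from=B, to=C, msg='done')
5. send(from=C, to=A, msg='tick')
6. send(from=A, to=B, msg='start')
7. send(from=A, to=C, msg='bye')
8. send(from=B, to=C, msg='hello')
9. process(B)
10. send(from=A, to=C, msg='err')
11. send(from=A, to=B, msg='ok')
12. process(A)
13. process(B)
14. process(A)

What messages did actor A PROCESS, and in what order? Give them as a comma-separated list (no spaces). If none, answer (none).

After 1 (process(C)): A:[] B:[] C:[]
After 2 (process(B)): A:[] B:[] C:[]
After 3 (process(A)): A:[] B:[] C:[]
After 4 (send(from=B, to=C, msg='done')): A:[] B:[] C:[done]
After 5 (send(from=C, to=A, msg='tick')): A:[tick] B:[] C:[done]
After 6 (send(from=A, to=B, msg='start')): A:[tick] B:[start] C:[done]
After 7 (send(from=A, to=C, msg='bye')): A:[tick] B:[start] C:[done,bye]
After 8 (send(from=B, to=C, msg='hello')): A:[tick] B:[start] C:[done,bye,hello]
After 9 (process(B)): A:[tick] B:[] C:[done,bye,hello]
After 10 (send(from=A, to=C, msg='err')): A:[tick] B:[] C:[done,bye,hello,err]
After 11 (send(from=A, to=B, msg='ok')): A:[tick] B:[ok] C:[done,bye,hello,err]
After 12 (process(A)): A:[] B:[ok] C:[done,bye,hello,err]
After 13 (process(B)): A:[] B:[] C:[done,bye,hello,err]
After 14 (process(A)): A:[] B:[] C:[done,bye,hello,err]

Answer: tick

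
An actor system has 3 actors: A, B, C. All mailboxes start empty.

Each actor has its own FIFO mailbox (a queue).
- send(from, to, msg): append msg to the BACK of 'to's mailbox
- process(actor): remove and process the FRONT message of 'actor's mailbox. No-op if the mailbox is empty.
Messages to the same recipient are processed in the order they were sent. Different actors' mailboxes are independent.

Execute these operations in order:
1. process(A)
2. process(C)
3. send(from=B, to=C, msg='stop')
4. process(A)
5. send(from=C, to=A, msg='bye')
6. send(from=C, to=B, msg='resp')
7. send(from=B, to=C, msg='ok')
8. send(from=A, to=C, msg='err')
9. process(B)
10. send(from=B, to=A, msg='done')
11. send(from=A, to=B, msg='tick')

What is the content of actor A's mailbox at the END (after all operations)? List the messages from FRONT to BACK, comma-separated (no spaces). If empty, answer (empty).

After 1 (process(A)): A:[] B:[] C:[]
After 2 (process(C)): A:[] B:[] C:[]
After 3 (send(from=B, to=C, msg='stop')): A:[] B:[] C:[stop]
After 4 (process(A)): A:[] B:[] C:[stop]
After 5 (send(from=C, to=A, msg='bye')): A:[bye] B:[] C:[stop]
After 6 (send(from=C, to=B, msg='resp')): A:[bye] B:[resp] C:[stop]
After 7 (send(from=B, to=C, msg='ok')): A:[bye] B:[resp] C:[stop,ok]
After 8 (send(from=A, to=C, msg='err')): A:[bye] B:[resp] C:[stop,ok,err]
After 9 (process(B)): A:[bye] B:[] C:[stop,ok,err]
After 10 (send(from=B, to=A, msg='done')): A:[bye,done] B:[] C:[stop,ok,err]
After 11 (send(from=A, to=B, msg='tick')): A:[bye,done] B:[tick] C:[stop,ok,err]

Answer: bye,done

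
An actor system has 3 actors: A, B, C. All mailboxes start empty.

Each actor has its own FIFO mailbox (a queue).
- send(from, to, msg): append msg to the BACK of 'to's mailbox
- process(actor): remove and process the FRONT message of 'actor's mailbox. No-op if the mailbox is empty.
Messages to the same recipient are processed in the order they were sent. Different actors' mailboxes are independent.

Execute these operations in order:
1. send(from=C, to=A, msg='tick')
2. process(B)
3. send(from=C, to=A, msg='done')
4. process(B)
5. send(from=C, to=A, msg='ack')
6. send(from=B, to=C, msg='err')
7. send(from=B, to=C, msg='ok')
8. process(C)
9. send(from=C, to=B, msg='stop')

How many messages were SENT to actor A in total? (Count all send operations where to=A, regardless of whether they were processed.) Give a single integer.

Answer: 3

Derivation:
After 1 (send(from=C, to=A, msg='tick')): A:[tick] B:[] C:[]
After 2 (process(B)): A:[tick] B:[] C:[]
After 3 (send(from=C, to=A, msg='done')): A:[tick,done] B:[] C:[]
After 4 (process(B)): A:[tick,done] B:[] C:[]
After 5 (send(from=C, to=A, msg='ack')): A:[tick,done,ack] B:[] C:[]
After 6 (send(from=B, to=C, msg='err')): A:[tick,done,ack] B:[] C:[err]
After 7 (send(from=B, to=C, msg='ok')): A:[tick,done,ack] B:[] C:[err,ok]
After 8 (process(C)): A:[tick,done,ack] B:[] C:[ok]
After 9 (send(from=C, to=B, msg='stop')): A:[tick,done,ack] B:[stop] C:[ok]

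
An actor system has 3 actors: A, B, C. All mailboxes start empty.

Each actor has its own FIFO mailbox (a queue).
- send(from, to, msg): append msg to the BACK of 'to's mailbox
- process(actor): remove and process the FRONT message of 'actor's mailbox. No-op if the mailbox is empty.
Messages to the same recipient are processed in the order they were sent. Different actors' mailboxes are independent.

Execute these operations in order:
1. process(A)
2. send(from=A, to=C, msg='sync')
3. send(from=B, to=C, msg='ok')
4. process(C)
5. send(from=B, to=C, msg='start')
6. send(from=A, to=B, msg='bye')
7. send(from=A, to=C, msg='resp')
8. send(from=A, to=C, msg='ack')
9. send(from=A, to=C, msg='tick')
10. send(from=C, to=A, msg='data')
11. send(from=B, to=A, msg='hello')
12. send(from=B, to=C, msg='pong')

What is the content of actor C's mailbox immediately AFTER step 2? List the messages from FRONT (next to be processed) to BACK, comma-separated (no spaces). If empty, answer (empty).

After 1 (process(A)): A:[] B:[] C:[]
After 2 (send(from=A, to=C, msg='sync')): A:[] B:[] C:[sync]

sync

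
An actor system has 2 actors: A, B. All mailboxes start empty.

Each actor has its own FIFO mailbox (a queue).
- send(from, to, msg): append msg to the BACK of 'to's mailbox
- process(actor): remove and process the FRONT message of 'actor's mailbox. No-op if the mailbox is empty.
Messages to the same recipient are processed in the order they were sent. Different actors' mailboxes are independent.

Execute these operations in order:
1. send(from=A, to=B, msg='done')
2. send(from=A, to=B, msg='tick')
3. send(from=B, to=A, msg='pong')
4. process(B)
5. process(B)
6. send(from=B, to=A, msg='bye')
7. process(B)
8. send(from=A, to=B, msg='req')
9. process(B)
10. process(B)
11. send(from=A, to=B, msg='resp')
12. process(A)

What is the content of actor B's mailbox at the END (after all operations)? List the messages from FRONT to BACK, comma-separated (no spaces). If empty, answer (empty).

Answer: resp

Derivation:
After 1 (send(from=A, to=B, msg='done')): A:[] B:[done]
After 2 (send(from=A, to=B, msg='tick')): A:[] B:[done,tick]
After 3 (send(from=B, to=A, msg='pong')): A:[pong] B:[done,tick]
After 4 (process(B)): A:[pong] B:[tick]
After 5 (process(B)): A:[pong] B:[]
After 6 (send(from=B, to=A, msg='bye')): A:[pong,bye] B:[]
After 7 (process(B)): A:[pong,bye] B:[]
After 8 (send(from=A, to=B, msg='req')): A:[pong,bye] B:[req]
After 9 (process(B)): A:[pong,bye] B:[]
After 10 (process(B)): A:[pong,bye] B:[]
After 11 (send(from=A, to=B, msg='resp')): A:[pong,bye] B:[resp]
After 12 (process(A)): A:[bye] B:[resp]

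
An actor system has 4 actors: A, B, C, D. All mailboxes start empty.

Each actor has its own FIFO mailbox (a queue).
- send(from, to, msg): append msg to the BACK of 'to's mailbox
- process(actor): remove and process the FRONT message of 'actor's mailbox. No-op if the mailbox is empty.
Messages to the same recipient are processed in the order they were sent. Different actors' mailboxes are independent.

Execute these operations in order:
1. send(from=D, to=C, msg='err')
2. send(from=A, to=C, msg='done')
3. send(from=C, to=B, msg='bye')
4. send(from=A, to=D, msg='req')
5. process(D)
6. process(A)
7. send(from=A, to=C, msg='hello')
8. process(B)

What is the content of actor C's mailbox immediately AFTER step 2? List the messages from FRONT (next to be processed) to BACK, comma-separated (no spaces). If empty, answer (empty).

After 1 (send(from=D, to=C, msg='err')): A:[] B:[] C:[err] D:[]
After 2 (send(from=A, to=C, msg='done')): A:[] B:[] C:[err,done] D:[]

err,done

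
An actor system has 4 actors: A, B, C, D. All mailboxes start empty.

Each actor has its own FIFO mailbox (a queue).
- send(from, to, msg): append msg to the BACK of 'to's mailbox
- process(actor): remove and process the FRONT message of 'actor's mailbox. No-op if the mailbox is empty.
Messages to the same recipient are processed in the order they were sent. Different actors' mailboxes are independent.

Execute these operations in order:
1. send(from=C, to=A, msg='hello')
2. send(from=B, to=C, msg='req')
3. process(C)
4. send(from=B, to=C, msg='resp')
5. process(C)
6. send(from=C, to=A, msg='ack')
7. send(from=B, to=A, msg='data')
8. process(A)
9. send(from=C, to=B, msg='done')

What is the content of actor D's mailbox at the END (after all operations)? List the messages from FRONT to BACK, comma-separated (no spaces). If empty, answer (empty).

After 1 (send(from=C, to=A, msg='hello')): A:[hello] B:[] C:[] D:[]
After 2 (send(from=B, to=C, msg='req')): A:[hello] B:[] C:[req] D:[]
After 3 (process(C)): A:[hello] B:[] C:[] D:[]
After 4 (send(from=B, to=C, msg='resp')): A:[hello] B:[] C:[resp] D:[]
After 5 (process(C)): A:[hello] B:[] C:[] D:[]
After 6 (send(from=C, to=A, msg='ack')): A:[hello,ack] B:[] C:[] D:[]
After 7 (send(from=B, to=A, msg='data')): A:[hello,ack,data] B:[] C:[] D:[]
After 8 (process(A)): A:[ack,data] B:[] C:[] D:[]
After 9 (send(from=C, to=B, msg='done')): A:[ack,data] B:[done] C:[] D:[]

Answer: (empty)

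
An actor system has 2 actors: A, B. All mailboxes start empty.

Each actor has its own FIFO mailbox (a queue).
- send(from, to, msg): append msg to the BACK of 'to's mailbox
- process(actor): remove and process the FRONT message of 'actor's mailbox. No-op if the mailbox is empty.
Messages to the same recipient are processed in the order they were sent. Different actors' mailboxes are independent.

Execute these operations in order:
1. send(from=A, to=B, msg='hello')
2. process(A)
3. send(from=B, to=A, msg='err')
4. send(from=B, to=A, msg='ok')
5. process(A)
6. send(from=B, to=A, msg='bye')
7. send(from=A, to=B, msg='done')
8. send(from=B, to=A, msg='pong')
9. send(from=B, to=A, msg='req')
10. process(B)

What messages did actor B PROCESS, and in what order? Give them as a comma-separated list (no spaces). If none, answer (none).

After 1 (send(from=A, to=B, msg='hello')): A:[] B:[hello]
After 2 (process(A)): A:[] B:[hello]
After 3 (send(from=B, to=A, msg='err')): A:[err] B:[hello]
After 4 (send(from=B, to=A, msg='ok')): A:[err,ok] B:[hello]
After 5 (process(A)): A:[ok] B:[hello]
After 6 (send(from=B, to=A, msg='bye')): A:[ok,bye] B:[hello]
After 7 (send(from=A, to=B, msg='done')): A:[ok,bye] B:[hello,done]
After 8 (send(from=B, to=A, msg='pong')): A:[ok,bye,pong] B:[hello,done]
After 9 (send(from=B, to=A, msg='req')): A:[ok,bye,pong,req] B:[hello,done]
After 10 (process(B)): A:[ok,bye,pong,req] B:[done]

Answer: hello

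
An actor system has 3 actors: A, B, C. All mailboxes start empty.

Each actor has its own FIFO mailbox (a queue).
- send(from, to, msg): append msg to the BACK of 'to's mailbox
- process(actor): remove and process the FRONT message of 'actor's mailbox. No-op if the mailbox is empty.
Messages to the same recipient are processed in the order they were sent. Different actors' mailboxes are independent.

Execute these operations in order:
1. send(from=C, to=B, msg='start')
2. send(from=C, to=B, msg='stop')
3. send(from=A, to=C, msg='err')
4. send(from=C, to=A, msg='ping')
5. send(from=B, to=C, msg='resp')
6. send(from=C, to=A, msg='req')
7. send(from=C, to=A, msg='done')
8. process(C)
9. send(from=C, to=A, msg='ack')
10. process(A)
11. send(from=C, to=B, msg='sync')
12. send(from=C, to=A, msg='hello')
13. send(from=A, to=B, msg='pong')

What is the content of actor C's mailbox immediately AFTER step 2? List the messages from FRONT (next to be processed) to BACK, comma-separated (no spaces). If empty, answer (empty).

After 1 (send(from=C, to=B, msg='start')): A:[] B:[start] C:[]
After 2 (send(from=C, to=B, msg='stop')): A:[] B:[start,stop] C:[]

(empty)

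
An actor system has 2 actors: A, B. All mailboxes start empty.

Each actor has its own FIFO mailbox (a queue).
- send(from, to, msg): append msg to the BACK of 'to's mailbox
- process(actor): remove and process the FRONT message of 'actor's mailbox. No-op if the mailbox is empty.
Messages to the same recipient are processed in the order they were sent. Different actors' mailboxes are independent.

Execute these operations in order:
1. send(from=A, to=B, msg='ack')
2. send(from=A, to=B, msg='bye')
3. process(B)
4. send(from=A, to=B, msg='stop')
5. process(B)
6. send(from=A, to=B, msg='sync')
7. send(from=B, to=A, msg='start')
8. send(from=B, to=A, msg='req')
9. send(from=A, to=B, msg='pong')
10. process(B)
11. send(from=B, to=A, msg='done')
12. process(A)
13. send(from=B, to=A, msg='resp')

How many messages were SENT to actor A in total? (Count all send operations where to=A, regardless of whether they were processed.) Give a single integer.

Answer: 4

Derivation:
After 1 (send(from=A, to=B, msg='ack')): A:[] B:[ack]
After 2 (send(from=A, to=B, msg='bye')): A:[] B:[ack,bye]
After 3 (process(B)): A:[] B:[bye]
After 4 (send(from=A, to=B, msg='stop')): A:[] B:[bye,stop]
After 5 (process(B)): A:[] B:[stop]
After 6 (send(from=A, to=B, msg='sync')): A:[] B:[stop,sync]
After 7 (send(from=B, to=A, msg='start')): A:[start] B:[stop,sync]
After 8 (send(from=B, to=A, msg='req')): A:[start,req] B:[stop,sync]
After 9 (send(from=A, to=B, msg='pong')): A:[start,req] B:[stop,sync,pong]
After 10 (process(B)): A:[start,req] B:[sync,pong]
After 11 (send(from=B, to=A, msg='done')): A:[start,req,done] B:[sync,pong]
After 12 (process(A)): A:[req,done] B:[sync,pong]
After 13 (send(from=B, to=A, msg='resp')): A:[req,done,resp] B:[sync,pong]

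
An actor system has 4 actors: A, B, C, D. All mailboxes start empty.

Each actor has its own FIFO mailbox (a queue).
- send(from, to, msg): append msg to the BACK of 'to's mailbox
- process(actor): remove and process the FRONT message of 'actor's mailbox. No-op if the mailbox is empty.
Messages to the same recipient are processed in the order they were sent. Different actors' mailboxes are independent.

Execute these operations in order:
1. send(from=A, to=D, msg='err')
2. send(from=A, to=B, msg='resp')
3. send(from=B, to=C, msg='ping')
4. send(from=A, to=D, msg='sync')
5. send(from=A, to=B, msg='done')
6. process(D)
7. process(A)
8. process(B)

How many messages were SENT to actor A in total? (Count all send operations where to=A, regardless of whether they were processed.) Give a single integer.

Answer: 0

Derivation:
After 1 (send(from=A, to=D, msg='err')): A:[] B:[] C:[] D:[err]
After 2 (send(from=A, to=B, msg='resp')): A:[] B:[resp] C:[] D:[err]
After 3 (send(from=B, to=C, msg='ping')): A:[] B:[resp] C:[ping] D:[err]
After 4 (send(from=A, to=D, msg='sync')): A:[] B:[resp] C:[ping] D:[err,sync]
After 5 (send(from=A, to=B, msg='done')): A:[] B:[resp,done] C:[ping] D:[err,sync]
After 6 (process(D)): A:[] B:[resp,done] C:[ping] D:[sync]
After 7 (process(A)): A:[] B:[resp,done] C:[ping] D:[sync]
After 8 (process(B)): A:[] B:[done] C:[ping] D:[sync]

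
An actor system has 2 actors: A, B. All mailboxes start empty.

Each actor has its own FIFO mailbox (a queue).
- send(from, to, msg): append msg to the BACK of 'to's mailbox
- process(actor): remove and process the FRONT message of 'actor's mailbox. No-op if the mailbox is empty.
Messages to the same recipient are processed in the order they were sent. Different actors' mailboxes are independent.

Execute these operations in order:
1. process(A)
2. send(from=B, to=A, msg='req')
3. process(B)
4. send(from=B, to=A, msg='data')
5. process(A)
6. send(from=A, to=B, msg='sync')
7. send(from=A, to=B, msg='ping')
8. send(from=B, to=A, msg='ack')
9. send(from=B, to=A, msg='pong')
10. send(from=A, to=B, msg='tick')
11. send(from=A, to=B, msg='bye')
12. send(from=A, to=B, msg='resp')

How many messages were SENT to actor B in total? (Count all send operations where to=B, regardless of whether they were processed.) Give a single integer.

After 1 (process(A)): A:[] B:[]
After 2 (send(from=B, to=A, msg='req')): A:[req] B:[]
After 3 (process(B)): A:[req] B:[]
After 4 (send(from=B, to=A, msg='data')): A:[req,data] B:[]
After 5 (process(A)): A:[data] B:[]
After 6 (send(from=A, to=B, msg='sync')): A:[data] B:[sync]
After 7 (send(from=A, to=B, msg='ping')): A:[data] B:[sync,ping]
After 8 (send(from=B, to=A, msg='ack')): A:[data,ack] B:[sync,ping]
After 9 (send(from=B, to=A, msg='pong')): A:[data,ack,pong] B:[sync,ping]
After 10 (send(from=A, to=B, msg='tick')): A:[data,ack,pong] B:[sync,ping,tick]
After 11 (send(from=A, to=B, msg='bye')): A:[data,ack,pong] B:[sync,ping,tick,bye]
After 12 (send(from=A, to=B, msg='resp')): A:[data,ack,pong] B:[sync,ping,tick,bye,resp]

Answer: 5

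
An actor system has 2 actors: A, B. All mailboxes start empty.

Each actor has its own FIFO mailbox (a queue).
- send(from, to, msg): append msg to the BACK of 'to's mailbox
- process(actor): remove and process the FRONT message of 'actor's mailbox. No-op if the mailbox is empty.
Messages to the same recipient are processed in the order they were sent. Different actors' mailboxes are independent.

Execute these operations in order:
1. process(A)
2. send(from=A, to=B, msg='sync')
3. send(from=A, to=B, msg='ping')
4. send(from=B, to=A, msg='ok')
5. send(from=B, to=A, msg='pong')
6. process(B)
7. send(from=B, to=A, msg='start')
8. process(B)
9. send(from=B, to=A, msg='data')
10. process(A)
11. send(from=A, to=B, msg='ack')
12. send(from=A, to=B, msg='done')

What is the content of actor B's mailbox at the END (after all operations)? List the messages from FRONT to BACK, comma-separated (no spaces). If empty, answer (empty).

Answer: ack,done

Derivation:
After 1 (process(A)): A:[] B:[]
After 2 (send(from=A, to=B, msg='sync')): A:[] B:[sync]
After 3 (send(from=A, to=B, msg='ping')): A:[] B:[sync,ping]
After 4 (send(from=B, to=A, msg='ok')): A:[ok] B:[sync,ping]
After 5 (send(from=B, to=A, msg='pong')): A:[ok,pong] B:[sync,ping]
After 6 (process(B)): A:[ok,pong] B:[ping]
After 7 (send(from=B, to=A, msg='start')): A:[ok,pong,start] B:[ping]
After 8 (process(B)): A:[ok,pong,start] B:[]
After 9 (send(from=B, to=A, msg='data')): A:[ok,pong,start,data] B:[]
After 10 (process(A)): A:[pong,start,data] B:[]
After 11 (send(from=A, to=B, msg='ack')): A:[pong,start,data] B:[ack]
After 12 (send(from=A, to=B, msg='done')): A:[pong,start,data] B:[ack,done]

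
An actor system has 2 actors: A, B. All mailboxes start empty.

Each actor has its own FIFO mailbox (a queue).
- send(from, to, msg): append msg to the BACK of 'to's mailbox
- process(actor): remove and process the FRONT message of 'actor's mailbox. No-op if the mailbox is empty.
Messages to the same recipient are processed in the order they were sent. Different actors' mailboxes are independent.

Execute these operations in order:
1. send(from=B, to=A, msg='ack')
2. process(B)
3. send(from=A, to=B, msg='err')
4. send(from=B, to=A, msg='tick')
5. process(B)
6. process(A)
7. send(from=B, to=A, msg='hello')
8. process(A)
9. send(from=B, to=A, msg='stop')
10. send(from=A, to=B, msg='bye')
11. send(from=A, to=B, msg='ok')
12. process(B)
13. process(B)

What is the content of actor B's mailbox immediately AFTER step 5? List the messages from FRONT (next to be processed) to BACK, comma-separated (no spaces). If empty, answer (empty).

After 1 (send(from=B, to=A, msg='ack')): A:[ack] B:[]
After 2 (process(B)): A:[ack] B:[]
After 3 (send(from=A, to=B, msg='err')): A:[ack] B:[err]
After 4 (send(from=B, to=A, msg='tick')): A:[ack,tick] B:[err]
After 5 (process(B)): A:[ack,tick] B:[]

(empty)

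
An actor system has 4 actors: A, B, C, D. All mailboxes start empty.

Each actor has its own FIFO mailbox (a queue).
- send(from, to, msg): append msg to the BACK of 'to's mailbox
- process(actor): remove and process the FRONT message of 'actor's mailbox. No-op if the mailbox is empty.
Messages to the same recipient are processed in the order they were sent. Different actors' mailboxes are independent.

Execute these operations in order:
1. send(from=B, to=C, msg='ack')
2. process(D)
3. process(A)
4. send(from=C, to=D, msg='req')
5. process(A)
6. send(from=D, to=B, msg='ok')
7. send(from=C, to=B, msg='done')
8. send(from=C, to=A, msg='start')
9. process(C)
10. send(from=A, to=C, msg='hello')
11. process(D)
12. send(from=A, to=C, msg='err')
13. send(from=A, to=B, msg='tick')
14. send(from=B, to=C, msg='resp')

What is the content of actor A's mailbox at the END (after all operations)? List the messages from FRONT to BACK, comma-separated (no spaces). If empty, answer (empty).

Answer: start

Derivation:
After 1 (send(from=B, to=C, msg='ack')): A:[] B:[] C:[ack] D:[]
After 2 (process(D)): A:[] B:[] C:[ack] D:[]
After 3 (process(A)): A:[] B:[] C:[ack] D:[]
After 4 (send(from=C, to=D, msg='req')): A:[] B:[] C:[ack] D:[req]
After 5 (process(A)): A:[] B:[] C:[ack] D:[req]
After 6 (send(from=D, to=B, msg='ok')): A:[] B:[ok] C:[ack] D:[req]
After 7 (send(from=C, to=B, msg='done')): A:[] B:[ok,done] C:[ack] D:[req]
After 8 (send(from=C, to=A, msg='start')): A:[start] B:[ok,done] C:[ack] D:[req]
After 9 (process(C)): A:[start] B:[ok,done] C:[] D:[req]
After 10 (send(from=A, to=C, msg='hello')): A:[start] B:[ok,done] C:[hello] D:[req]
After 11 (process(D)): A:[start] B:[ok,done] C:[hello] D:[]
After 12 (send(from=A, to=C, msg='err')): A:[start] B:[ok,done] C:[hello,err] D:[]
After 13 (send(from=A, to=B, msg='tick')): A:[start] B:[ok,done,tick] C:[hello,err] D:[]
After 14 (send(from=B, to=C, msg='resp')): A:[start] B:[ok,done,tick] C:[hello,err,resp] D:[]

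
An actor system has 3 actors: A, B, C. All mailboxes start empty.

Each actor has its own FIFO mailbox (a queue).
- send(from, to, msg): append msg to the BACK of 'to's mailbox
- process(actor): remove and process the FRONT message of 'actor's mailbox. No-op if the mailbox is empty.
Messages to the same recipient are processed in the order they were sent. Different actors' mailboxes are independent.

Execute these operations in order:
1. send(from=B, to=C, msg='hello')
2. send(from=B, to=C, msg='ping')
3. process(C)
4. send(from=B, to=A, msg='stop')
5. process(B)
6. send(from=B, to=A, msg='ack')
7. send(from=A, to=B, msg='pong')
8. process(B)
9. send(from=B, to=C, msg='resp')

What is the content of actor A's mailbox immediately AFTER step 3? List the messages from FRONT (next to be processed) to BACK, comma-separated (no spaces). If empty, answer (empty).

After 1 (send(from=B, to=C, msg='hello')): A:[] B:[] C:[hello]
After 2 (send(from=B, to=C, msg='ping')): A:[] B:[] C:[hello,ping]
After 3 (process(C)): A:[] B:[] C:[ping]

(empty)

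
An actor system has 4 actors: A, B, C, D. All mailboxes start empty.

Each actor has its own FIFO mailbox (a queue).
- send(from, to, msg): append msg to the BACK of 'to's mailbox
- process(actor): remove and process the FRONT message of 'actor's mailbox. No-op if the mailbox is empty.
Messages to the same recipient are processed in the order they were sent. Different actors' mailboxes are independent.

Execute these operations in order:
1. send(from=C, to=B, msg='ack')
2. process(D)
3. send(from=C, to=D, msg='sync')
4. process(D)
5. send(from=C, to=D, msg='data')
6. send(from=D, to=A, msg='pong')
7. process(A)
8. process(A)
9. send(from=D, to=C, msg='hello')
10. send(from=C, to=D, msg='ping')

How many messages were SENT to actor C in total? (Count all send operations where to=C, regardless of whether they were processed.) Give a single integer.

Answer: 1

Derivation:
After 1 (send(from=C, to=B, msg='ack')): A:[] B:[ack] C:[] D:[]
After 2 (process(D)): A:[] B:[ack] C:[] D:[]
After 3 (send(from=C, to=D, msg='sync')): A:[] B:[ack] C:[] D:[sync]
After 4 (process(D)): A:[] B:[ack] C:[] D:[]
After 5 (send(from=C, to=D, msg='data')): A:[] B:[ack] C:[] D:[data]
After 6 (send(from=D, to=A, msg='pong')): A:[pong] B:[ack] C:[] D:[data]
After 7 (process(A)): A:[] B:[ack] C:[] D:[data]
After 8 (process(A)): A:[] B:[ack] C:[] D:[data]
After 9 (send(from=D, to=C, msg='hello')): A:[] B:[ack] C:[hello] D:[data]
After 10 (send(from=C, to=D, msg='ping')): A:[] B:[ack] C:[hello] D:[data,ping]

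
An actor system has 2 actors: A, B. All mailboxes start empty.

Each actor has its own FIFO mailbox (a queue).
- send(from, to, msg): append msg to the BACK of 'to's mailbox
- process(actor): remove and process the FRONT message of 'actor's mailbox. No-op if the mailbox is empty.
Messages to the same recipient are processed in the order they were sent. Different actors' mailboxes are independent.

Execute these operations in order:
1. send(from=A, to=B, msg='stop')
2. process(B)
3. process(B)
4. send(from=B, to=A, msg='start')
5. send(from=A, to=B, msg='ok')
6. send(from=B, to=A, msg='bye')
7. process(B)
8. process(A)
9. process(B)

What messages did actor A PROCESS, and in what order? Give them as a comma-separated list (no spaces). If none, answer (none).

Answer: start

Derivation:
After 1 (send(from=A, to=B, msg='stop')): A:[] B:[stop]
After 2 (process(B)): A:[] B:[]
After 3 (process(B)): A:[] B:[]
After 4 (send(from=B, to=A, msg='start')): A:[start] B:[]
After 5 (send(from=A, to=B, msg='ok')): A:[start] B:[ok]
After 6 (send(from=B, to=A, msg='bye')): A:[start,bye] B:[ok]
After 7 (process(B)): A:[start,bye] B:[]
After 8 (process(A)): A:[bye] B:[]
After 9 (process(B)): A:[bye] B:[]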